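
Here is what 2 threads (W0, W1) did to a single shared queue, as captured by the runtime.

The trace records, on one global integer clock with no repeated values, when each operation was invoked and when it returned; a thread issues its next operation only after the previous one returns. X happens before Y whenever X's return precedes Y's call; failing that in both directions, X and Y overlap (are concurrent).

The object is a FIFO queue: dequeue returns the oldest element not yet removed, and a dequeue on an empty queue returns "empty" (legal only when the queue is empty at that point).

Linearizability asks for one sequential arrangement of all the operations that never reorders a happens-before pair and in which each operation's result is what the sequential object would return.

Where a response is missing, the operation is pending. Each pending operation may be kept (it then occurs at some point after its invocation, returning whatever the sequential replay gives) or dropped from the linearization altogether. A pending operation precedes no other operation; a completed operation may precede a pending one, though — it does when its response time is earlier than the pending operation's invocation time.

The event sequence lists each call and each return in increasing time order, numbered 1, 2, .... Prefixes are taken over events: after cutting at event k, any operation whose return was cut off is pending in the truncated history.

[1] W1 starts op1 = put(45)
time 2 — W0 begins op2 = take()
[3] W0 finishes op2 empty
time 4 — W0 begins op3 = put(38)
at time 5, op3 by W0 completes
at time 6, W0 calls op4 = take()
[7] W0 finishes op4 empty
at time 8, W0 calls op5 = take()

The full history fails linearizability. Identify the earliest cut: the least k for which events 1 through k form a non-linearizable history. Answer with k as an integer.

events 1..6 are still linearizable — one witness is op2, op1, op3:
step 1: op2 take() → empty — queue <>
step 2: op1 put(45) (pending, included) — queue <45>
step 3: op3 put(38) — queue <45,38>
with event 7 included (op4 responding at time 7), all real-time-consistent orders fail
every completion of the 1 pending operation (op1) was checked; none linearizes
one such order, op2, op3, op4 (pending dropped), breaks at step 3 where op4 take() → empty is illegal

7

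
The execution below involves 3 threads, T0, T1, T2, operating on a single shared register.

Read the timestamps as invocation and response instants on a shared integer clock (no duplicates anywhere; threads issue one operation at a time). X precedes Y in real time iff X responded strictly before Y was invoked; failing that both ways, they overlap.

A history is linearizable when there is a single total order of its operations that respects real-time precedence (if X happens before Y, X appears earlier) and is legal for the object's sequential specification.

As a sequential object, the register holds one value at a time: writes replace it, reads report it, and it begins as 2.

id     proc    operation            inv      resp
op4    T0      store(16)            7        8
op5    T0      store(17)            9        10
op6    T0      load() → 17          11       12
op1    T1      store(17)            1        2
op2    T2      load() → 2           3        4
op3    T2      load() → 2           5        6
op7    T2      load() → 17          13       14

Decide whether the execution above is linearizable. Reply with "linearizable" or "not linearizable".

cut after 3 events: linearizable; cut after 4 events (op2 responds, time 4): not linearizable
the completed operations (2 total) allow one real-time order; the register replay rejects it
one such order, op1, op2, breaks at step 2 where op2 load() → 2 is illegal

not linearizable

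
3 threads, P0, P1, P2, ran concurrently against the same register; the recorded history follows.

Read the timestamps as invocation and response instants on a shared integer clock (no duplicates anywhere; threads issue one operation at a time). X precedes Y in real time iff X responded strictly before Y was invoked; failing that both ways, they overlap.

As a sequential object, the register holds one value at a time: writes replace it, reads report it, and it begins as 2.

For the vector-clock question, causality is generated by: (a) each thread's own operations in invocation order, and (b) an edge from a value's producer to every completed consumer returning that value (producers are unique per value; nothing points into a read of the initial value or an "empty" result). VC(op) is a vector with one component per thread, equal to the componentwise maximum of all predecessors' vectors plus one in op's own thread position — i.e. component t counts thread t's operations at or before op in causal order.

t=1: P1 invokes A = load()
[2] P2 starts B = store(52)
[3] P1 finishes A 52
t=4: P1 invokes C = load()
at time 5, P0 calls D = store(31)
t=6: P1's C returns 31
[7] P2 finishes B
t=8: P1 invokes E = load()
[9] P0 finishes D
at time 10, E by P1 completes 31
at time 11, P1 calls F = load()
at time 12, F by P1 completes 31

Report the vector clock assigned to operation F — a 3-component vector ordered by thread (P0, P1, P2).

(1, 4, 1)

B, invoked 2, has no incoming edges; only P2's bump applies → (0, 0, 1)
D, invoked 5, has no incoming edges; only P0's bump applies → (1, 0, 0)
merge at A (invoked 1): VC(B)=(0, 0, 1), own-thread bump on P1 → (0, 1, 1)
merge at C (invoked 4): VC(A)=(0, 1, 1), VC(D)=(1, 0, 0), own-thread bump on P1 → (1, 2, 1)
merge at E (invoked 8): VC(C)=(1, 2, 1), VC(D)=(1, 0, 0), own-thread bump on P1 → (1, 3, 1)
merge at F (invoked 11): VC(D)=(1, 0, 0), VC(E)=(1, 3, 1), own-thread bump on P1 → (1, 4, 1)
target: VC(F) = (1, 4, 1)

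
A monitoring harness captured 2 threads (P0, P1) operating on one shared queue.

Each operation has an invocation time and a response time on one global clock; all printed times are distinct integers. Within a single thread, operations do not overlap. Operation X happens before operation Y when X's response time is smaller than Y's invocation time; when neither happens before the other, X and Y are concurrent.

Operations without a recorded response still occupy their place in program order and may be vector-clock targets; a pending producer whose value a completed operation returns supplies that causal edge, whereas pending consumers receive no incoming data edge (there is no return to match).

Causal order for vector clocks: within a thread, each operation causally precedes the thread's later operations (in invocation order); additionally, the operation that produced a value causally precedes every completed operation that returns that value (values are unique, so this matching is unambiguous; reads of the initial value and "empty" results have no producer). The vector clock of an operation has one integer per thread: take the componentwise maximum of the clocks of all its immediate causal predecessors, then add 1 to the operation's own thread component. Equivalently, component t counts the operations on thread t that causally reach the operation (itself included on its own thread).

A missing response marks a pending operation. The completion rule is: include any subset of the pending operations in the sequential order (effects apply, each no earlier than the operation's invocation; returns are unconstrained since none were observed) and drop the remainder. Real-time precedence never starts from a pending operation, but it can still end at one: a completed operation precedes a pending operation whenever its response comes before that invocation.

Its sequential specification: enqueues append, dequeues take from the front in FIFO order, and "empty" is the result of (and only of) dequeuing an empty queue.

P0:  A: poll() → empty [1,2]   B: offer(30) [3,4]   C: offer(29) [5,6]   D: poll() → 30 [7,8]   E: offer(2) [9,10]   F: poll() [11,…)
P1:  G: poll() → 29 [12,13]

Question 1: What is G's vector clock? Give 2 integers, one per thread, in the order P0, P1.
A (invocation 1): nothing precedes it; P0's component alone gives (1, 0)
from VC(A)=(1, 0), B (invoked 3) maxes components and bumps P0 → (2, 0)
from VC(B)=(2, 0), C (invoked 5) maxes components and bumps P0 → (3, 0)
from VC(C)=(3, 0), G (invoked 12) maxes components and bumps P1 → (3, 1)
from VC(B)=(2, 0), VC(C)=(3, 0), D (invoked 7) maxes components and bumps P0 → (4, 0)
from VC(D)=(4, 0), E (invoked 9) maxes components and bumps P0 → (5, 0)
from VC(E)=(5, 0), F (invoked 11) maxes components and bumps P0 → (6, 0)
target: VC(G) = (3, 1)

(3, 1)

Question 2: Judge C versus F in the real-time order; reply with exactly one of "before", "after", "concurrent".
C spans [5,6], F spans [11,…)
resp(C)=6 < inv(F)=11

before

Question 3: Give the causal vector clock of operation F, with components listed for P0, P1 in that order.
root op A, invoked 1: fresh clock plus P0's own tick → (1, 0)
invoked at 3, B merges VC(A)=(1, 0) and bumps P0's slot → (2, 0)
invoked at 5, C merges VC(B)=(2, 0) and bumps P0's slot → (3, 0)
invoked at 12, G merges VC(C)=(3, 0) and bumps P1's slot → (3, 1)
invoked at 7, D merges VC(B)=(2, 0), VC(C)=(3, 0) and bumps P0's slot → (4, 0)
invoked at 9, E merges VC(D)=(4, 0) and bumps P0's slot → (5, 0)
invoked at 11, F merges VC(E)=(5, 0) and bumps P0's slot → (6, 0)
target: VC(F) = (6, 0)

(6, 0)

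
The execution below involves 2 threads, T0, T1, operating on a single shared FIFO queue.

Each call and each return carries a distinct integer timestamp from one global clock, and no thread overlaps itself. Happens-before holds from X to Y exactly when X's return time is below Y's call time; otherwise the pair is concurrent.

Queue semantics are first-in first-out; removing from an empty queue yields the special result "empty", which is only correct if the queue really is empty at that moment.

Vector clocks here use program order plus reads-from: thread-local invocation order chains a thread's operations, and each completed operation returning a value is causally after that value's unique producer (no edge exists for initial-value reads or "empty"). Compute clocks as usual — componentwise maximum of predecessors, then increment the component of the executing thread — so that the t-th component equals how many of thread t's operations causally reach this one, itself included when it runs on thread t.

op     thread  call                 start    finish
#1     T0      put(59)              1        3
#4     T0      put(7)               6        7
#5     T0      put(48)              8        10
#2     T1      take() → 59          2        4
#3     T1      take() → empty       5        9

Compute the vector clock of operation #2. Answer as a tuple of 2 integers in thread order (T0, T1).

#1 (invocation 1): nothing precedes it; T0's component alone gives (1, 0)
invoked at 2, #2 merges VC(#1)=(1, 0) and bumps T1's slot → (1, 1)
invoked at 6, #4 merges VC(#1)=(1, 0) and bumps T0's slot → (2, 0)
invoked at 5, #3 merges VC(#2)=(1, 1) and bumps T1's slot → (1, 2)
invoked at 8, #5 merges VC(#4)=(2, 0) and bumps T0's slot → (3, 0)
target: VC(#2) = (1, 1)

(1, 1)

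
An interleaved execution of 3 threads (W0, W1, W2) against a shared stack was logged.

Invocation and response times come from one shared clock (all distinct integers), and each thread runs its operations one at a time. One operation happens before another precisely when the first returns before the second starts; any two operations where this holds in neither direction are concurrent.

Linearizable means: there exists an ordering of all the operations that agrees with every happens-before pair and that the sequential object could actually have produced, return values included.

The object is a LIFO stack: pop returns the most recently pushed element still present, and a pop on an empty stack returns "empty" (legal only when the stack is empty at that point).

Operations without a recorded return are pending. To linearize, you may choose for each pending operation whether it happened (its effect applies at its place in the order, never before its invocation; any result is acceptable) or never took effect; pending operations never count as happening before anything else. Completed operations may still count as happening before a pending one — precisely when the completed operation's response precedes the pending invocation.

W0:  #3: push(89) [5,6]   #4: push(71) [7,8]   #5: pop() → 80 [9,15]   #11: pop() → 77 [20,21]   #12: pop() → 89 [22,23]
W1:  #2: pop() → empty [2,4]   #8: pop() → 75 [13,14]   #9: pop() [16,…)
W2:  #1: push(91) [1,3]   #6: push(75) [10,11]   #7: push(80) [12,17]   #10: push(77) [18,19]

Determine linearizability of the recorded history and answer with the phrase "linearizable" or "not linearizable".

linearizable

witness order: #2, #1, #3, #4, #6, #7, #5, #8, #9, #10, #11, #12
step 1: #2 pop() → empty — stack <>
step 2: #1 push(91) — stack <91>
step 3: #3 push(89) — stack <91,89>
step 4: #4 push(71) — stack <91,89,71>
step 5: #6 push(75) — stack <91,89,71,75>
step 6: #7 push(80) — stack <91,89,71,75,80>
step 7: #5 pop() → 80 — stack <91,89,71,75>
step 8: #8 pop() → 75 — stack <91,89,71>
step 9: #9 pop() (pending, included) — stack <91,89>
step 10: #10 push(77) — stack <91,89,77>
step 11: #11 pop() → 77 — stack <91,89>
step 12: #12 pop() → 89 — stack <91>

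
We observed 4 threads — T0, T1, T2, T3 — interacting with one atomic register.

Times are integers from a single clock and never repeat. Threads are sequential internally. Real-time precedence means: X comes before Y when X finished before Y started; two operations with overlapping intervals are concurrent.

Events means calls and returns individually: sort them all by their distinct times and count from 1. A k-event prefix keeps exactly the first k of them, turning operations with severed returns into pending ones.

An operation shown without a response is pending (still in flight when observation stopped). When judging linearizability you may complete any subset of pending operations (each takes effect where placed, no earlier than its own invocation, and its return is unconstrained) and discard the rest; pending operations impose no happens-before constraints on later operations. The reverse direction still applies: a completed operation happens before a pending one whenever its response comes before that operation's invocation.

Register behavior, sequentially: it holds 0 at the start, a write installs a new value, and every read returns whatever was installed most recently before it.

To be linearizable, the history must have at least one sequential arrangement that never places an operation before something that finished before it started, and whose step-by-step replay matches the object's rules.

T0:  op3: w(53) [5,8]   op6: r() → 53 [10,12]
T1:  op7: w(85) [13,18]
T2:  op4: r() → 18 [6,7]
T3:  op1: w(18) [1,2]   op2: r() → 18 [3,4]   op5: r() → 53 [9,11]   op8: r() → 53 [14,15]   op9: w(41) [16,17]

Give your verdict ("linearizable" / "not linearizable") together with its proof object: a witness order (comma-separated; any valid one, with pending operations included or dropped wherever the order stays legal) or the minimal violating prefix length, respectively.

linearizable — witness: op1, op2, op4, op3, op5, op6, op8, op7, op9

step 1: op1 w(18) — value 18
step 2: op2 r() → 18 — value 18
step 3: op4 r() → 18 — value 18
step 4: op3 w(53) — value 53
step 5: op5 r() → 53 — value 53
step 6: op6 r() → 53 — value 53
step 7: op8 r() → 53 — value 53
step 8: op7 w(85) — value 85
step 9: op9 w(41) — value 41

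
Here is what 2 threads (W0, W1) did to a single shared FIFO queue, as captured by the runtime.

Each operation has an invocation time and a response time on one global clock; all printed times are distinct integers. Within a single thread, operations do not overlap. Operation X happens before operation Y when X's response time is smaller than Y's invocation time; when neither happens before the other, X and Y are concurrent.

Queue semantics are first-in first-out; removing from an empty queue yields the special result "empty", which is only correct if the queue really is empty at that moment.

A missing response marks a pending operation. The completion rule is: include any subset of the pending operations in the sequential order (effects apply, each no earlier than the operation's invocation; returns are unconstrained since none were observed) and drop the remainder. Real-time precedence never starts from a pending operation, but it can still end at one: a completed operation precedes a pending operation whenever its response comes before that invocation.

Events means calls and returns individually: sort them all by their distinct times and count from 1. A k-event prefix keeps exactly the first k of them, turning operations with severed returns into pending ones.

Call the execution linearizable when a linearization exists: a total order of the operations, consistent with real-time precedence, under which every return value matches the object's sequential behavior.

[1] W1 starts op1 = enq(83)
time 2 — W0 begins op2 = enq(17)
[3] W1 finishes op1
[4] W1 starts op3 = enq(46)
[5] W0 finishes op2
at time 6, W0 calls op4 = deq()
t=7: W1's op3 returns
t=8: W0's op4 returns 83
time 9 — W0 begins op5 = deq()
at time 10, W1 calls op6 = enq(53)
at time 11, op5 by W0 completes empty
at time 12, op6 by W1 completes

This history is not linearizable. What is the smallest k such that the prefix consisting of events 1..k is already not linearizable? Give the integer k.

events 1..10 are linearizable; a witness order is op1, op2, op3, op4:
step 1: op1 enq(83) — queue <83>
step 2: op2 enq(17) — queue <83,17>
step 3: op3 enq(46) — queue <83,17,46>
step 4: op4 deq() → 83 — queue <17,46>
at event 11 (op5's time-11 response) nothing linearizes any more
including or dropping the 1 pending operation (op6) in any combination fails
for example op1, op2, op3, op4, op5 (pending dropped) fails at step 5: op5 deq() → empty is not legal there
for example op1, op2, op4, op3, op5 (pending dropped) fails at step 5: op5 deq() → empty is not legal there

11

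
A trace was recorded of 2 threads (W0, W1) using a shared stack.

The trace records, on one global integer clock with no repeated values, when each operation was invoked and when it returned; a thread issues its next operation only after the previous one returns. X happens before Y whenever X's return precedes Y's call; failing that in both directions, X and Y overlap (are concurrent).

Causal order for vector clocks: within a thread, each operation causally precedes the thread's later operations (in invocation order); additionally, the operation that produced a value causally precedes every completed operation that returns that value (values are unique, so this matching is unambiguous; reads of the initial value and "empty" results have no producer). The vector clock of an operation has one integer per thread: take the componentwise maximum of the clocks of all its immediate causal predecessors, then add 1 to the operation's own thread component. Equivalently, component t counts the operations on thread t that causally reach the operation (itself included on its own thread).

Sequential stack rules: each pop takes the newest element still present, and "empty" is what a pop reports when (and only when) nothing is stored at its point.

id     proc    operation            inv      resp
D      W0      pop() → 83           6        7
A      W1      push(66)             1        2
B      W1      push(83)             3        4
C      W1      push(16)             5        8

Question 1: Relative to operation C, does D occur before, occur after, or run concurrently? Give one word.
Answer: concurrent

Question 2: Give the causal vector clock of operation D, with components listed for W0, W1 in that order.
Answer: (1, 2)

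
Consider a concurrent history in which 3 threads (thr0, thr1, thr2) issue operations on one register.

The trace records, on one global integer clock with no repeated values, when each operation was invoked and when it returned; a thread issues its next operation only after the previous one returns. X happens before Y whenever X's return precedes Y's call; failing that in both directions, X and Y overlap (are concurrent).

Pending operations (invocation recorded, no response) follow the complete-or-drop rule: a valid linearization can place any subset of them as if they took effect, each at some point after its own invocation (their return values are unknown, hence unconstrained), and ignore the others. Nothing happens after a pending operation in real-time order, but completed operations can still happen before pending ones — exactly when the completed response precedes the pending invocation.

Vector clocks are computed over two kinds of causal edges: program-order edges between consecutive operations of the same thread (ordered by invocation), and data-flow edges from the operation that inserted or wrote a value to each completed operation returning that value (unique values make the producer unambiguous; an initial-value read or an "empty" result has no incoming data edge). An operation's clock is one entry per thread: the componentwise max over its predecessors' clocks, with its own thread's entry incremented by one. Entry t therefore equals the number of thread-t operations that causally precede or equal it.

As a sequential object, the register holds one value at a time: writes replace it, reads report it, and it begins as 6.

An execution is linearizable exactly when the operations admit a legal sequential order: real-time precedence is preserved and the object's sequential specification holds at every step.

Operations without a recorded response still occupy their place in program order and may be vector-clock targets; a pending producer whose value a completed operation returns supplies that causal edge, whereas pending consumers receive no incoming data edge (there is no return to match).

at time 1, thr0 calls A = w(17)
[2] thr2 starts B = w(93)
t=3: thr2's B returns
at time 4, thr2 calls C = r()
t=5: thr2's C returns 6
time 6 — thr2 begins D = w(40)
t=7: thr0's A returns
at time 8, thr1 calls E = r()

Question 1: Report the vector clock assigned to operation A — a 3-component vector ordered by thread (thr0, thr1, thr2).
Answer: (1, 0, 0)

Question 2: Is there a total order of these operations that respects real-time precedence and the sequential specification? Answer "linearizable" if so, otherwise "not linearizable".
not linearizable

the violation lands at event 5, C's response at time 5: events 1..4 linearize, events 1..5 do not
the sole real-time-consistent order of 2 completed operations fails the register replay
every completion of the 1 pending operation (A) was checked; none linearizes
for example B, C (pending dropped) fails at step 2: C r() → 6 is not legal there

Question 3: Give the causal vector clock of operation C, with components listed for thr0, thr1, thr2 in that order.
Answer: (0, 0, 2)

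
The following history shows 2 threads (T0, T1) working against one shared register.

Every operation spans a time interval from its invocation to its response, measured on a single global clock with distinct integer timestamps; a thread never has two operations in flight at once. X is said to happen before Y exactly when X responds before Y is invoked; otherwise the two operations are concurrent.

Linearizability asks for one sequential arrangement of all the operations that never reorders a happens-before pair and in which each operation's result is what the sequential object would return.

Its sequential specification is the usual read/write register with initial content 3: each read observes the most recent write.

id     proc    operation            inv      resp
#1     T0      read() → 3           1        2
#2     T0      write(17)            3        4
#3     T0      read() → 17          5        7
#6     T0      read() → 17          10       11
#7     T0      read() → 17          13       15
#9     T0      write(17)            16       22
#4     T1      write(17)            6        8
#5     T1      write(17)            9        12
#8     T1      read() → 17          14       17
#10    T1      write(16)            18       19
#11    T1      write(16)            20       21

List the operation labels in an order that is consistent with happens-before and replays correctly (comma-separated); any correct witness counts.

#1, #2, #3, #4, #5, #6, #7, #8, #9, #10, #11

after step 1 (#1 read() → 3): value 3
after step 2 (#2 write(17)): value 17
after step 3 (#3 read() → 17): value 17
after step 4 (#4 write(17)): value 17
after step 5 (#5 write(17)): value 17
after step 6 (#6 read() → 17): value 17
after step 7 (#7 read() → 17): value 17
after step 8 (#8 read() → 17): value 17
after step 9 (#9 write(17)): value 17
after step 10 (#10 write(16)): value 16
after step 11 (#11 write(16)): value 16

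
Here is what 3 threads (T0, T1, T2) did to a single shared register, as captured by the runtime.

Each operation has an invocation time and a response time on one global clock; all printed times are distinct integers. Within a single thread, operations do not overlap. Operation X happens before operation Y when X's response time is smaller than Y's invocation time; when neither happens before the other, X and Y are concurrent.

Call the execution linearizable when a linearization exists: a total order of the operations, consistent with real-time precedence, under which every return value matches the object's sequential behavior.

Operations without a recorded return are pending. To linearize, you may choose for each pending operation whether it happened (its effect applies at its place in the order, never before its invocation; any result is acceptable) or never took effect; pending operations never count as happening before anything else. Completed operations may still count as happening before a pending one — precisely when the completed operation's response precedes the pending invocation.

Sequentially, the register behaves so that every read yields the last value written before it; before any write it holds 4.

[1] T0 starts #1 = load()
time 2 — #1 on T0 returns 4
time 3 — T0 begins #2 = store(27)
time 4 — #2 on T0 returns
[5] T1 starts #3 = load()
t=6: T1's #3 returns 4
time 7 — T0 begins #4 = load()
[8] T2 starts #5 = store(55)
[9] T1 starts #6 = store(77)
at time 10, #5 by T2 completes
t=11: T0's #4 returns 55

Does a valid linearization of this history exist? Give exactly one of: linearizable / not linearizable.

not linearizable

through event 5 a valid linearization exists; event 6 (#3 responding at time 6) ends that
the completed operations (3 total) allow one real-time order; the register replay rejects it
take #1, #2, #3: step 3 already fails, because #3 load() → 4 cannot occur there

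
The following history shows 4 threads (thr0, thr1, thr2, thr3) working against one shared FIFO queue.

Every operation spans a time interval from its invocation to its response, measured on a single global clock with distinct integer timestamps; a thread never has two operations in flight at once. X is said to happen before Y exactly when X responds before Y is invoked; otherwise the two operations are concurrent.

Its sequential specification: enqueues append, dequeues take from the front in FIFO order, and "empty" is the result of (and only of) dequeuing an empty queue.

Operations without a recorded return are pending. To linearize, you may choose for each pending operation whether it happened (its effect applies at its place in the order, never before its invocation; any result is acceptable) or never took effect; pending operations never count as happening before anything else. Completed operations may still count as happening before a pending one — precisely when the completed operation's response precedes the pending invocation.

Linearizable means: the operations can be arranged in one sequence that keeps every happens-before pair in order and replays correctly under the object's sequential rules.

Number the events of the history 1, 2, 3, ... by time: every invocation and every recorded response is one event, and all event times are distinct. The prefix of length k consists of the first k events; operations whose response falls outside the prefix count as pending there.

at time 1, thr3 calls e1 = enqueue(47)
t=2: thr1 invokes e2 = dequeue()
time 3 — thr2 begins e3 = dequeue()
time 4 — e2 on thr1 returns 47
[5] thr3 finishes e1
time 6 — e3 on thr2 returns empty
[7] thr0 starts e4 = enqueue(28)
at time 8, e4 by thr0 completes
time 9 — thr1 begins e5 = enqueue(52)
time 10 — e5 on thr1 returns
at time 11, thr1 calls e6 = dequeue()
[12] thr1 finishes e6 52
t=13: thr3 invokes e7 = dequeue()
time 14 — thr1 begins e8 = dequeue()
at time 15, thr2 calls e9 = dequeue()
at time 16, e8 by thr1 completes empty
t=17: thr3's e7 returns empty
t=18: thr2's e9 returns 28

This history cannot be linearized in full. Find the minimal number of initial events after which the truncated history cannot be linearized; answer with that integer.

12

events 1..11 are linearizable; a witness order is e1, e2, e3, e4, e5:
1. e1 enqueue(47), leaving queue <47>
2. e2 dequeue() → 47, leaving queue <>
3. e3 dequeue() → empty, leaving queue <>
4. e4 enqueue(28), leaving queue <28>
5. e5 enqueue(52), leaving queue <28,52>
at event 12 (e6's time-12 response) nothing linearizes any more
sample order e1, e2, e3, e4, e5, e6 stalls at step 6 — e6 dequeue() → 52 has no legal effect
sample order e1, e3, e2, e4, e5, e6 stalls at step 2 — e3 dequeue() → empty has no legal effect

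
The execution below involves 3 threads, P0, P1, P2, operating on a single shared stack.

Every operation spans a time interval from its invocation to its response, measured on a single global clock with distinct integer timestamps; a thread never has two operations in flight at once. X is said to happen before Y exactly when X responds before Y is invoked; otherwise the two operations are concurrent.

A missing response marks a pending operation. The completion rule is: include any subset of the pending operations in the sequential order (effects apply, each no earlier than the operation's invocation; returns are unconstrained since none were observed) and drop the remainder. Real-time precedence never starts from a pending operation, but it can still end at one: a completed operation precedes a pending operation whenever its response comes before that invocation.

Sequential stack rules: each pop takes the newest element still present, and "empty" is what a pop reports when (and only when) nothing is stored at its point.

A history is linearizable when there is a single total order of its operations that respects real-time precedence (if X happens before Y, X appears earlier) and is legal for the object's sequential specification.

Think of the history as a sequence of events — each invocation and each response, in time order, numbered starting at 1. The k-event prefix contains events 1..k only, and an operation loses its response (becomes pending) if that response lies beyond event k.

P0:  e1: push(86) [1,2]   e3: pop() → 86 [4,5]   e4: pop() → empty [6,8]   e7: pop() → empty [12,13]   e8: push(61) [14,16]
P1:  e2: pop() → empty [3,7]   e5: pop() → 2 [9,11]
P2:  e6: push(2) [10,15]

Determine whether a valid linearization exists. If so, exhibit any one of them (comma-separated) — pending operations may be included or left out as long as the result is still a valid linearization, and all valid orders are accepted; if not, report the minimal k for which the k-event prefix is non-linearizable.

linearizable — witness: e1, e3, e2, e4, e6, e5, e7, e8

1. e1 push(86), leaving stack <86>
2. e3 pop() → 86, leaving stack <>
3. e2 pop() → empty, leaving stack <>
4. e4 pop() → empty, leaving stack <>
5. e6 push(2), leaving stack <2>
6. e5 pop() → 2, leaving stack <>
7. e7 pop() → empty, leaving stack <>
8. e8 push(61), leaving stack <61>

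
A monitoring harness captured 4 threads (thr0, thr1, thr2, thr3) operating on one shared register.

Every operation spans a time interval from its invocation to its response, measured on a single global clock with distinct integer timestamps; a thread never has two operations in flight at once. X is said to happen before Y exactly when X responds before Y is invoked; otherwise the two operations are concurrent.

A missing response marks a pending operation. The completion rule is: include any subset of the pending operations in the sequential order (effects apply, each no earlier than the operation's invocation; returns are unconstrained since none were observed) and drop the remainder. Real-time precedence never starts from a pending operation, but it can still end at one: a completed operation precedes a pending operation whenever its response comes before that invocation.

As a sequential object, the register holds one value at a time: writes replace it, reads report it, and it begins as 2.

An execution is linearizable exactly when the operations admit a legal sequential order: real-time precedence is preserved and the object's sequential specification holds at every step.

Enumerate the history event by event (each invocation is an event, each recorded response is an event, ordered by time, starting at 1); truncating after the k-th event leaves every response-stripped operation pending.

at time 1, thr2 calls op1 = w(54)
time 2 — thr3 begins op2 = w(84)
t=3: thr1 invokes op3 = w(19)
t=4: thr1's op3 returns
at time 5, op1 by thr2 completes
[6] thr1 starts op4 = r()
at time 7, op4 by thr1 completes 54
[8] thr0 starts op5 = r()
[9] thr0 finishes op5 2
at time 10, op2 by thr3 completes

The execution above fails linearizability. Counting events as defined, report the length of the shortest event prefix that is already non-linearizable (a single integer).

9

events 1..8 are still linearizable — one witness is op2, op3, op1, op4:
step 1: op2 w(84) (pending, included) — value 84
step 2: op3 w(19) — value 19
step 3: op1 w(54) — value 54
step 4: op4 r() → 54 — value 54
include event 9 — op5 responding at 9 — and every candidate order breaks
no completion choice of the 1 pending operation (op2) rescues it — every subset was tried
one such order, op1, op3, op4, op5 (pending dropped), breaks at step 3 where op4 r() → 54 is illegal
one such order, op3, op1, op4, op5 (pending dropped), breaks at step 4 where op5 r() → 2 is illegal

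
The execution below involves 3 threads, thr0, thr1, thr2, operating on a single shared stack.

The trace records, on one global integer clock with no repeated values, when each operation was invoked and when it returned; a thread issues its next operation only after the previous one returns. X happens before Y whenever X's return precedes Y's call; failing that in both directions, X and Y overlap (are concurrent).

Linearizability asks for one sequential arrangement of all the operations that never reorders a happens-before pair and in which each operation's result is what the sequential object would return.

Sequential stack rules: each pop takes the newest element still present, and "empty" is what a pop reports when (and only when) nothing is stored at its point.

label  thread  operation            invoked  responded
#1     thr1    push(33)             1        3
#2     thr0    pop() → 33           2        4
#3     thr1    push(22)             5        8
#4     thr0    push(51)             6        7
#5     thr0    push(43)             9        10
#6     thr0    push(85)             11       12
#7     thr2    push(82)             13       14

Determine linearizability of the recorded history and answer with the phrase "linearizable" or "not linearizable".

a witness: #1, #2, #3, #4, #5, #6, #7
after step 1 (#1 push(33)): stack <33>
after step 2 (#2 pop() → 33): stack <>
after step 3 (#3 push(22)): stack <22>
after step 4 (#4 push(51)): stack <22,51>
after step 5 (#5 push(43)): stack <22,51,43>
after step 6 (#6 push(85)): stack <22,51,43,85>
after step 7 (#7 push(82)): stack <22,51,43,85,82>

linearizable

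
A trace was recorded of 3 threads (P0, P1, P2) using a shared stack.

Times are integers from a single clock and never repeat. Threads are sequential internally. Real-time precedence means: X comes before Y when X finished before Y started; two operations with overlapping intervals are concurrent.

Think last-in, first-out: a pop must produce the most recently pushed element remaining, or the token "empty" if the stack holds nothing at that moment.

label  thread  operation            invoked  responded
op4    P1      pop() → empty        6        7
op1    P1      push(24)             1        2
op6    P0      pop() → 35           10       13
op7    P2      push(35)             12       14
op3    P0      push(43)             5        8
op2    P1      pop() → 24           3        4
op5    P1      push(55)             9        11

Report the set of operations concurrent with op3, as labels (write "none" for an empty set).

op4

overlap test against op3 [5,8]: concurrent iff the interval meets 5..8
op1 [1,2]: before
op2 [3,4]: before
op4 [6,7]: concurrent
op5 [9,11]: after
op6 [10,13]: after
op7 [12,14]: after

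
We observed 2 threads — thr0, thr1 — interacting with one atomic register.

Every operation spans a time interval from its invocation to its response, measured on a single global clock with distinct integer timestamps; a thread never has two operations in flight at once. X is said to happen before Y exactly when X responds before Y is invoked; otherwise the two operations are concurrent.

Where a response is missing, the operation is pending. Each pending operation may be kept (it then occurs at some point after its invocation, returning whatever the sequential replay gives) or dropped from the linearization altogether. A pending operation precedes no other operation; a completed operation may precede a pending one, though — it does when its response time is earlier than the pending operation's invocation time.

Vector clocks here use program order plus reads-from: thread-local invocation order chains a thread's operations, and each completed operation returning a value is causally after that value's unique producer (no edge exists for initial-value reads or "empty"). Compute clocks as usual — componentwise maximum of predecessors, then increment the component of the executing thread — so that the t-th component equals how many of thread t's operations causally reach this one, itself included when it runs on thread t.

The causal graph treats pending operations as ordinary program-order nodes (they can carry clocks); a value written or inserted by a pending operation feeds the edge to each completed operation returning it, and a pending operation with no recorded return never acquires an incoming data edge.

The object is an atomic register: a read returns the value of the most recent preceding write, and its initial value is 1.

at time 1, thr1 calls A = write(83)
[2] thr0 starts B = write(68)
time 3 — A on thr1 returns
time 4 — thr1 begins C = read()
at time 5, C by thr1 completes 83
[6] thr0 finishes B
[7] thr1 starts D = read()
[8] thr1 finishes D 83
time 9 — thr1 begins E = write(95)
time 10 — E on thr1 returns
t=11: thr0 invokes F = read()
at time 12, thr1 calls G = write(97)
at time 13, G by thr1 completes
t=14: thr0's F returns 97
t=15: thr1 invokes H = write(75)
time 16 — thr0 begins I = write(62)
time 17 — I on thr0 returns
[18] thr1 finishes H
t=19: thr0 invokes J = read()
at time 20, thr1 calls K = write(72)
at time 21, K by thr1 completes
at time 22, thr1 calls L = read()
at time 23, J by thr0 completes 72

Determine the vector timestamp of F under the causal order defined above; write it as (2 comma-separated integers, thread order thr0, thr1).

(2, 5)

VC(A, invoked at 1): no causal predecessors; +1 on thr1 → (0, 1)
VC(B, invoked at 2): no causal predecessors; +1 on thr0 → (1, 0)
merge at C (invoked 4): VC(A)=(0, 1), own-thread bump on thr1 → (0, 2)
merge at D (invoked 7): VC(A)=(0, 1), VC(C)=(0, 2), own-thread bump on thr1 → (0, 3)
merge at E (invoked 9): VC(D)=(0, 3), own-thread bump on thr1 → (0, 4)
merge at G (invoked 12): VC(E)=(0, 4), own-thread bump on thr1 → (0, 5)
merge at H (invoked 15): VC(G)=(0, 5), own-thread bump on thr1 → (0, 6)
merge at K (invoked 20): VC(H)=(0, 6), own-thread bump on thr1 → (0, 7)
merge at F (invoked 11): VC(B)=(1, 0), VC(G)=(0, 5), own-thread bump on thr0 → (2, 5)
merge at L (invoked 22): VC(K)=(0, 7), own-thread bump on thr1 → (0, 8)
merge at I (invoked 16): VC(F)=(2, 5), own-thread bump on thr0 → (3, 5)
merge at J (invoked 19): VC(I)=(3, 5), VC(K)=(0, 7), own-thread bump on thr0 → (4, 7)
target: VC(F) = (2, 5)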